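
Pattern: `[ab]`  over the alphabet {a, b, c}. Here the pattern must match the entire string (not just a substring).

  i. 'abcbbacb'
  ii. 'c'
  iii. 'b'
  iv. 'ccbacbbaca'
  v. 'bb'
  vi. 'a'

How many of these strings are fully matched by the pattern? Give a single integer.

i → no match
ii → no match
iii → match
iv → no match
v → no match
vi → match
Total matched: 2

2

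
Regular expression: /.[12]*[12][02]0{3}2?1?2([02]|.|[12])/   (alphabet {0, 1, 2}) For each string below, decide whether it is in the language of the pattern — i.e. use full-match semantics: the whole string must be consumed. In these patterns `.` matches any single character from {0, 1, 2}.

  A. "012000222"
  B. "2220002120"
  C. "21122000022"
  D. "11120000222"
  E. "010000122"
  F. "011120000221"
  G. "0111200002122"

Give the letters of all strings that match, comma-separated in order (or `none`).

A, B, C, D, E, F, G

A. "012000222" → match
B. "2220002120" → match
C. "21122000022" → match
D. "11120000222" → match
E. "010000122" → match
F. "011120000221" → match
G → match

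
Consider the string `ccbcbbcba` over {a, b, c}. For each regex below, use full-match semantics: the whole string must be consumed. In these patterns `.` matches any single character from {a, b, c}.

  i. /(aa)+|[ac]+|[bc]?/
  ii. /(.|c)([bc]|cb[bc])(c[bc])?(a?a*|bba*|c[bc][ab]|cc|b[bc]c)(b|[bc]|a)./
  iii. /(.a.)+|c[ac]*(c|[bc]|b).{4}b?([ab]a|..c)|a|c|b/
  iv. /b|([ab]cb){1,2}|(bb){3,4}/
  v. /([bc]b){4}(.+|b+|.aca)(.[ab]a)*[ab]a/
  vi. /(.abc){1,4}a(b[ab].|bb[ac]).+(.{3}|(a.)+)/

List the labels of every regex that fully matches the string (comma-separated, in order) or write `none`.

i → no match
ii → match
iii → match
iv → no match
v → no match
vi → no match

ii, iii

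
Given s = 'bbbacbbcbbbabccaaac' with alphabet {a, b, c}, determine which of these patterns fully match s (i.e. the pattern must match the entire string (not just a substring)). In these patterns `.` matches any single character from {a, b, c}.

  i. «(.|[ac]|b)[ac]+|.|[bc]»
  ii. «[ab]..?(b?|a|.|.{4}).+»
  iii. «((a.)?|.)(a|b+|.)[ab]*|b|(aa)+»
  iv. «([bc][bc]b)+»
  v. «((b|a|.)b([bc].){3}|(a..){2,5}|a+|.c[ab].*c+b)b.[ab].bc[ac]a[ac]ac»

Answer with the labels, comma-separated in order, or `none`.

ii, v

i → no match
ii → match
iii → no match
iv → no match — must end with 'b'
v → match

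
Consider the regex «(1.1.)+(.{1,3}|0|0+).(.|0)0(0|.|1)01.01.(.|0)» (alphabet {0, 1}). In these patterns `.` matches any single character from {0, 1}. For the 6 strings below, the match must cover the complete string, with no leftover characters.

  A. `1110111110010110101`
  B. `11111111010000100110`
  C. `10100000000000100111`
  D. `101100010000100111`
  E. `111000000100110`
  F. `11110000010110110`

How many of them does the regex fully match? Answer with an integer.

A → no match
B → match
C → match
D → match
E → no match
F → match
Total matched: 4

4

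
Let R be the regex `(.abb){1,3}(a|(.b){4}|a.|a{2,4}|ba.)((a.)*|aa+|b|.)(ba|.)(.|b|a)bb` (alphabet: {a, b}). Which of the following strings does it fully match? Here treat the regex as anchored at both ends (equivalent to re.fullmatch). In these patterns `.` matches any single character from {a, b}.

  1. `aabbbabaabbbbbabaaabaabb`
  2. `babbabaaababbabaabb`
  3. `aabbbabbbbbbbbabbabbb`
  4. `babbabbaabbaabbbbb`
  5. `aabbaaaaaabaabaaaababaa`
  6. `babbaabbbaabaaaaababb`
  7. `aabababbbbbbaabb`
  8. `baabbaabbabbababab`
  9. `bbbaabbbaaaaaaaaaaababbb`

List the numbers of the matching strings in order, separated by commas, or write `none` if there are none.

3

1 → no match
2 → no match
3 → match
4 → no match
5 → no match — must end with `bb`
6 → no match
7 → no match
8 → no match — must end with `bb`
9 → no match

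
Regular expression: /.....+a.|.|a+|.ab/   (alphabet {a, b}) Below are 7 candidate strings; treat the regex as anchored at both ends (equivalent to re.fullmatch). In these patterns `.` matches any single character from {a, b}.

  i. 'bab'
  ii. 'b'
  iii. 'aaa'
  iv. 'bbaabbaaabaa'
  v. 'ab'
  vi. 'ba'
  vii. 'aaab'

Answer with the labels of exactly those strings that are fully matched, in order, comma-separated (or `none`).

i → match
ii → match
iii → match
iv → match
v → no match
vi → no match
vii → no match

i, ii, iii, iv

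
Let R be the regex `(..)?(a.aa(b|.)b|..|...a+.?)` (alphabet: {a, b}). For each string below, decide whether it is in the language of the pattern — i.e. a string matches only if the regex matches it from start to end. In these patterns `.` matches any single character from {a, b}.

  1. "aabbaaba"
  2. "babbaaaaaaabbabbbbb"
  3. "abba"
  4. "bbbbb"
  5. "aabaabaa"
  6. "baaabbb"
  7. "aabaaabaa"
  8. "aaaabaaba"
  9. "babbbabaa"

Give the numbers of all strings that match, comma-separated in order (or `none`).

3

1. "aabbaaba" → no match
2 → no match
3. "abba" → match
4. "bbbbb" → no match
5. "aabaabaa" → no match
6. "baaabbb" → no match
7. "aabaaabaa" → no match
8. "aaaabaaba" → no match
9. "babbbabaa" → no match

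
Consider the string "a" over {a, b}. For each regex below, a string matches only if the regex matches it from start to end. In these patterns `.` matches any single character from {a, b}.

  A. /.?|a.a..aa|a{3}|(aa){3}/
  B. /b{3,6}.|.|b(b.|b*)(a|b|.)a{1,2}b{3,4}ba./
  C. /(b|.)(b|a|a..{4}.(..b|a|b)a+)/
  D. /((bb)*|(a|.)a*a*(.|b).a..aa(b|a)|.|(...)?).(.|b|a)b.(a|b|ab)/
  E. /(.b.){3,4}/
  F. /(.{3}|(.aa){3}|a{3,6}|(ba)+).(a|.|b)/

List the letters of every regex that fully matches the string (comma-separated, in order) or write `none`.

A → match
B → match
C → no match
D → no match
E → no match
F → no match

A, B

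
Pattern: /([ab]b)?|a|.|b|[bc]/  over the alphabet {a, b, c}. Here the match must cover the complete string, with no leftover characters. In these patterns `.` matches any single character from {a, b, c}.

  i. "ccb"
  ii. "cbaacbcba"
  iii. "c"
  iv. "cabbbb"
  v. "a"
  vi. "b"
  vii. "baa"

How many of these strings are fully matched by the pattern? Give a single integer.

3

i → no match
ii → no match
iii → match
iv → no match
v → match
vi → match
vii → no match
Total matched: 3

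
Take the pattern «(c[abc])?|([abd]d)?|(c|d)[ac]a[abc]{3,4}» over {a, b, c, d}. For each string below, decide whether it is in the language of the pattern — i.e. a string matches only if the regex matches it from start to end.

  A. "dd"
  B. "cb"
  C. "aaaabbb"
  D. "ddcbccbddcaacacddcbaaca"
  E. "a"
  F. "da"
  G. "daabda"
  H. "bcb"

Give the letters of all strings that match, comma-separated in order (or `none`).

A, B

A → match
B → match
C → no match
D → no match
E → no match
F → no match
G → no match
H → no match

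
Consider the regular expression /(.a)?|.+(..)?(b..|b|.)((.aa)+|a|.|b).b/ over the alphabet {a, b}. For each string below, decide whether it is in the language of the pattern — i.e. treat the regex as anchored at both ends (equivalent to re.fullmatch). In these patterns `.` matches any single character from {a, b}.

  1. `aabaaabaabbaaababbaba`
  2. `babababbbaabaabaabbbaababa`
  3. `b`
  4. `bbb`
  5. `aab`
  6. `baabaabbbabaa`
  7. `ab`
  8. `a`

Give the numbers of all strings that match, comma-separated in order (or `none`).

1 → no match
2 → no match
3 → no match
4 → no match
5 → no match
6 → no match
7 → no match
8 → no match

none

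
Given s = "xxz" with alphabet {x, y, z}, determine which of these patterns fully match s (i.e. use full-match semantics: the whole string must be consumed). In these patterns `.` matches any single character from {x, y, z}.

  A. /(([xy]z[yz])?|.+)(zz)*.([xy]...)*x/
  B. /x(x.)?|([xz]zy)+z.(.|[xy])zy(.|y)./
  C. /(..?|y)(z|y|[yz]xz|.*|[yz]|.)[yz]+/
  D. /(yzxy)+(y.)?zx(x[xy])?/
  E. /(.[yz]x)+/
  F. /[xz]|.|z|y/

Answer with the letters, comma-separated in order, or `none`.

A → no match — must end with "x"
B → match
C → match
D → no match — must start with "yzxy"
E → no match — must end with "x"
F → no match

B, C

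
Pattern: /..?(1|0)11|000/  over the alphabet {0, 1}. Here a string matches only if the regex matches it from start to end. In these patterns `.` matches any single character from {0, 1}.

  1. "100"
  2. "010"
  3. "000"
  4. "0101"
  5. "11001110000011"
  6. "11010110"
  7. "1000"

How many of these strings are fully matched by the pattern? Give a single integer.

1 → no match
2 → no match
3 → match
4 → no match
5 → no match
6 → no match
7 → no match
Total matched: 1

1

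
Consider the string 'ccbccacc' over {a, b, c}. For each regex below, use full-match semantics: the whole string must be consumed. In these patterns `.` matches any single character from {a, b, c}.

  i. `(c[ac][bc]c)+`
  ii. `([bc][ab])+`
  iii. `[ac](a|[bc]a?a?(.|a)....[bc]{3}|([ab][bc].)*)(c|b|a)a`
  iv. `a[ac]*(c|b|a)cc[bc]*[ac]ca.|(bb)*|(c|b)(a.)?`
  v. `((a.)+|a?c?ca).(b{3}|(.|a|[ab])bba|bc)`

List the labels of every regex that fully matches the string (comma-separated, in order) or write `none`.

i → match
ii → no match
iii → no match — must end with 'a'
iv → no match
v → no match

i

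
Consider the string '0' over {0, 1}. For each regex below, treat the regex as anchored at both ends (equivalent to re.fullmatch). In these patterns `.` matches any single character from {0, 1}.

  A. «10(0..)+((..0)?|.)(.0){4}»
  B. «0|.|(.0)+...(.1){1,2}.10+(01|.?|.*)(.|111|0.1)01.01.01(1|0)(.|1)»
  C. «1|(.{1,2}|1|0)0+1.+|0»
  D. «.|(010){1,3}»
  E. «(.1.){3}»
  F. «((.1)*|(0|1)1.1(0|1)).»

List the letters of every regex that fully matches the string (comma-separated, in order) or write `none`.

B, C, D, F

A → no match — must start with '100'
B → match
C → match
D → match
E → no match
F → match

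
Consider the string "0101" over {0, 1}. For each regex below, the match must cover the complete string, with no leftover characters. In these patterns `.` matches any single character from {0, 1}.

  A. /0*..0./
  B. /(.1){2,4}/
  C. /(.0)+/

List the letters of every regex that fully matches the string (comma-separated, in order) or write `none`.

A, B

A → match
B → match
C → no match — must end with "0"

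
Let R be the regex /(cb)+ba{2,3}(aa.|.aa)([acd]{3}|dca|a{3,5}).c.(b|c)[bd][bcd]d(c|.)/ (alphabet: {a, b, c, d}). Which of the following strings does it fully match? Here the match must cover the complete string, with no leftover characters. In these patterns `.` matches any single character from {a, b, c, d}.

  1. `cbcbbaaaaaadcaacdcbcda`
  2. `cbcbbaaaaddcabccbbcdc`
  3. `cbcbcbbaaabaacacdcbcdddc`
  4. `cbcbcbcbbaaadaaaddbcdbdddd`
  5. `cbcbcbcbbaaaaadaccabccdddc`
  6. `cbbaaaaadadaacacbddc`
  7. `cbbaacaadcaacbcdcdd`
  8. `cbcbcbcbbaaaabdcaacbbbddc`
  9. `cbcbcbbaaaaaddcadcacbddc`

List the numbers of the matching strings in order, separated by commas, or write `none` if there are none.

1, 2, 3, 4, 6, 7, 8, 9

1 → match
2 → match
3 → match
4 → match
5 → no match
6 → match
7 → match
8 → match
9 → match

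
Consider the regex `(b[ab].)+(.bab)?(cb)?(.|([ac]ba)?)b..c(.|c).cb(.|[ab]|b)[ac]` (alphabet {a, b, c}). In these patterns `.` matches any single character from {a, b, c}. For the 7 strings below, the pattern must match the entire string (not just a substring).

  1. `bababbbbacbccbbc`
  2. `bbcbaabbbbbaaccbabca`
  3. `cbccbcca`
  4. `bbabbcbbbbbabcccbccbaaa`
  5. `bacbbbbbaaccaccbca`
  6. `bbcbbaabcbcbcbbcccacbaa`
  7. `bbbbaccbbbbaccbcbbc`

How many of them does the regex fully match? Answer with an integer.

1

1 → no match
2 → no match
3. `cbccbcca` → no match — must start with `b`
4 → no match
5 → no match
6 → no match
7 → match
Total matched: 1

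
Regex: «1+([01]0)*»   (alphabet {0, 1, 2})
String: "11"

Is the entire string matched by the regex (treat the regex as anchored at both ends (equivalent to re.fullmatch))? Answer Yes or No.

Yes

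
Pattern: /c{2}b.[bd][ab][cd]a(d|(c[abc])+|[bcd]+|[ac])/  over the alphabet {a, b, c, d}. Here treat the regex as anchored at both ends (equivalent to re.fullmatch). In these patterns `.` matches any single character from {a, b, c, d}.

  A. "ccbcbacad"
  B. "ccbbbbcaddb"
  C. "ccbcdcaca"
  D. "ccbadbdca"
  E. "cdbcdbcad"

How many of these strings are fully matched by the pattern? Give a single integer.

2

A → match
B → match
C → no match
D → no match
E → no match
Total matched: 2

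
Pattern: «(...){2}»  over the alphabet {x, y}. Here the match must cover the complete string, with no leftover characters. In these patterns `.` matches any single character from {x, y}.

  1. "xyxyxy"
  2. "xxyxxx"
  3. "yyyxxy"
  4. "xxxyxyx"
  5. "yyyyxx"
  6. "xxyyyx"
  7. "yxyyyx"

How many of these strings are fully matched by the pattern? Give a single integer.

6

1 → match
2 → match
3 → match
4 → no match
5 → match
6 → match
7 → match
Total matched: 6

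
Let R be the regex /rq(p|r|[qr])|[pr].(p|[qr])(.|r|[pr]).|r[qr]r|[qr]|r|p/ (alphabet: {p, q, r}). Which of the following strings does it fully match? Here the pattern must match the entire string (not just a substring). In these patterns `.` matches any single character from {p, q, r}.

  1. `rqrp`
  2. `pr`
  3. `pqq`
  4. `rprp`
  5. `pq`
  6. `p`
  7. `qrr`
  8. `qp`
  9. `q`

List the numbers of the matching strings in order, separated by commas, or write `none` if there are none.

1 → no match
2 → no match
3 → no match
4 → no match
5 → no match
6 → match
7 → no match
8 → no match
9 → match

6, 9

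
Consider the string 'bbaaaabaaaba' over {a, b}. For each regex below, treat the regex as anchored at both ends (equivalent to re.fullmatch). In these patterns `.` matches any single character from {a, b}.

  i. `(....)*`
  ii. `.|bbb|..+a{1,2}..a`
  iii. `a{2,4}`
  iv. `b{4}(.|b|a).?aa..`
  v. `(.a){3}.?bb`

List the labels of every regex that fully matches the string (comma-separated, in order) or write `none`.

i, ii

i → match
ii → match
iii → no match — must start with 'a'
iv → no match
v → no match — must end with 'bb'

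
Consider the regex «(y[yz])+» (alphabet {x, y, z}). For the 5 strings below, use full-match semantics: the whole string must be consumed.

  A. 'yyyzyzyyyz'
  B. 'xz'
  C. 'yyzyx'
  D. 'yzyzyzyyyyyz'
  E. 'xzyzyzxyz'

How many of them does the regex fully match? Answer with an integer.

A → match
B → no match — must start with 'y'
C → no match
D → match
E → no match — must start with 'y'
Total matched: 2

2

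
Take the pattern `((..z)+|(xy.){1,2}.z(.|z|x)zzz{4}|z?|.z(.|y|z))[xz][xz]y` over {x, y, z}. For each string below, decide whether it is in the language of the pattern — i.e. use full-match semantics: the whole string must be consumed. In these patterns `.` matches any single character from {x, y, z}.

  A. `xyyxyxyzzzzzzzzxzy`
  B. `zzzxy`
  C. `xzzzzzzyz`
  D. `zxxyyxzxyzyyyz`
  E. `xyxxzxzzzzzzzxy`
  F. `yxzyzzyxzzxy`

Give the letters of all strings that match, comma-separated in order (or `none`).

A, E, F

A → match
B → no match
C → no match — must end with `y`
D → no match — must end with `y`
E → match
F → match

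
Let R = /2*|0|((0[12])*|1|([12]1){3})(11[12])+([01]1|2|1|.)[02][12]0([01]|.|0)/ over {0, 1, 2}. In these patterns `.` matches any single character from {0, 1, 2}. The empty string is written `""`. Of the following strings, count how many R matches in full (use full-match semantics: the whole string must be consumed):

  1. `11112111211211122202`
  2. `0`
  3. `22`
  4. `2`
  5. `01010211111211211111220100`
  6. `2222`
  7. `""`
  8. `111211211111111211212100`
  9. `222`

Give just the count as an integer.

9

1 → match
2 → match
3 → match
4 → match
5 → match
6 → match
7 → match
8 → match
9 → match
Total matched: 9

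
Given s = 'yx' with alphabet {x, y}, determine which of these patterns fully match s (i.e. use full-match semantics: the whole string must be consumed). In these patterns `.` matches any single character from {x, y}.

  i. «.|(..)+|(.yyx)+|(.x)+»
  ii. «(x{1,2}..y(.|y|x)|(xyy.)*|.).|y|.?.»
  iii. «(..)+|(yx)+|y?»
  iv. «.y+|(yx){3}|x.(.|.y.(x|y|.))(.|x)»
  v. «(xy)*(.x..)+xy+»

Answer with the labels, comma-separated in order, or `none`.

i → match
ii → match
iii → match
iv → no match
v → no match — must end with 'y'

i, ii, iii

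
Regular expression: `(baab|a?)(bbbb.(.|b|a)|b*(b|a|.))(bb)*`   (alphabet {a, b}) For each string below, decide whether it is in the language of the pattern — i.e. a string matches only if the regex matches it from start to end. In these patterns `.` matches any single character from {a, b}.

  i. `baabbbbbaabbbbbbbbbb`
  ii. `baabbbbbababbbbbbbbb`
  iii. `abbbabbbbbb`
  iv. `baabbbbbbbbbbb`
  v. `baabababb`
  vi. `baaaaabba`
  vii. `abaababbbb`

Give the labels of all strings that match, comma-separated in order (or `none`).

i → match
ii → no match
iii. `abbbabbbbbb` → match
iv → match
v. `baabababb` → no match
vi. `baaaaabba` → no match
vii. `abaababbbb` → no match

i, iii, iv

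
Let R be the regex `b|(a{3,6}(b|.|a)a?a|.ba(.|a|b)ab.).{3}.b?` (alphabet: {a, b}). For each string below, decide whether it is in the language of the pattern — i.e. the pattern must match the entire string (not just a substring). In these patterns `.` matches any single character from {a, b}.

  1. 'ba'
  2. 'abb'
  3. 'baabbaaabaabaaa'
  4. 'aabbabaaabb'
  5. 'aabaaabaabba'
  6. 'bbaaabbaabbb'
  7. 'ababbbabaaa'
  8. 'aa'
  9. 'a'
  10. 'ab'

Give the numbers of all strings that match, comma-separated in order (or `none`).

6

1 → no match
2 → no match
3 → no match
4 → no match
5 → no match
6 → match
7 → no match
8 → no match
9 → no match
10 → no match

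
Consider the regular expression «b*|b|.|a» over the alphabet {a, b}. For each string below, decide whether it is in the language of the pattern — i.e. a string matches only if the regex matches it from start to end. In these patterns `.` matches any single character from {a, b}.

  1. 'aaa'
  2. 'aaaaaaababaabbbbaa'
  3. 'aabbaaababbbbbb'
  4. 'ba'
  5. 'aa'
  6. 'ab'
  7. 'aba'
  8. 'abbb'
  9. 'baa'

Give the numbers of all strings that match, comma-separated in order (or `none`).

none

1. 'aaa' → no match
2 → no match
3 → no match
4. 'ba' → no match
5. 'aa' → no match
6. 'ab' → no match
7. 'aba' → no match
8. 'abbb' → no match
9. 'baa' → no match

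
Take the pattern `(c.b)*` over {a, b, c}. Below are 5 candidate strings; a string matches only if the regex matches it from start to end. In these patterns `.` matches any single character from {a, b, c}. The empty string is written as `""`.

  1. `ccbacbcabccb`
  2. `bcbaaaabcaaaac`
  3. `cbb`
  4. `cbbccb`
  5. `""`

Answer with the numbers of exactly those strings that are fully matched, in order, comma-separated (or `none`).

1 → no match
2 → no match
3 → match
4 → match
5 → match

3, 4, 5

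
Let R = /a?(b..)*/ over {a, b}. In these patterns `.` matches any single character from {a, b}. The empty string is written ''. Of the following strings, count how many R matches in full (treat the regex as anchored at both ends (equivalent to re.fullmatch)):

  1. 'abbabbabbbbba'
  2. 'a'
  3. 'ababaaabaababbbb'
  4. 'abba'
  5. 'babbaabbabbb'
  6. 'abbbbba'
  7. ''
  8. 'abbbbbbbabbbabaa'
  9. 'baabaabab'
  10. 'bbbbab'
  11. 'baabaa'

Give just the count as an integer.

10

1 → match
2 → match
3 → no match
4 → match
5 → match
6 → match
7 → match
8 → match
9 → match
10 → match
11 → match
Total matched: 10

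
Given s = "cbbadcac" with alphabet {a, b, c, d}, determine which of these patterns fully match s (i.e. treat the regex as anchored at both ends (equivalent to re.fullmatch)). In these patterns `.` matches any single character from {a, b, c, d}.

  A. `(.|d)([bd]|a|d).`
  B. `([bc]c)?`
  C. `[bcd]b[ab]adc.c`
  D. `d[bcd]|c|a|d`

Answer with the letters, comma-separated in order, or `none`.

C

A → no match
B → no match
C → match
D → no match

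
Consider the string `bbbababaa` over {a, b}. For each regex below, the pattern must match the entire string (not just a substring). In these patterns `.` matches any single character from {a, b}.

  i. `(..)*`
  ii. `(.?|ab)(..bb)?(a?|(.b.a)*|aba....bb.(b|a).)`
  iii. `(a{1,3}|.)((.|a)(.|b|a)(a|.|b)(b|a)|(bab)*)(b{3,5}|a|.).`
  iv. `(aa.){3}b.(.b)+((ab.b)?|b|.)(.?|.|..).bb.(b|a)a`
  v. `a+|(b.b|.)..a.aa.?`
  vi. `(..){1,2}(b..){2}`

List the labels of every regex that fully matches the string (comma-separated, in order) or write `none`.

v

i → no match
ii → no match
iii → no match
iv → no match — must start with `aa`
v → match
vi → no match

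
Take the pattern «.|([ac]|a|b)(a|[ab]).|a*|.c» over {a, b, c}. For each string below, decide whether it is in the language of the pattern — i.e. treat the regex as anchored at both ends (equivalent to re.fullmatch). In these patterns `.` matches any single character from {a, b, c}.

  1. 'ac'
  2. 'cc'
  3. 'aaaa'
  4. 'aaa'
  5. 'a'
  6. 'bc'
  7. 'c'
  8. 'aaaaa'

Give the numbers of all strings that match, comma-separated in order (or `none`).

1, 2, 3, 4, 5, 6, 7, 8

1 → match
2 → match
3 → match
4 → match
5 → match
6 → match
7 → match
8 → match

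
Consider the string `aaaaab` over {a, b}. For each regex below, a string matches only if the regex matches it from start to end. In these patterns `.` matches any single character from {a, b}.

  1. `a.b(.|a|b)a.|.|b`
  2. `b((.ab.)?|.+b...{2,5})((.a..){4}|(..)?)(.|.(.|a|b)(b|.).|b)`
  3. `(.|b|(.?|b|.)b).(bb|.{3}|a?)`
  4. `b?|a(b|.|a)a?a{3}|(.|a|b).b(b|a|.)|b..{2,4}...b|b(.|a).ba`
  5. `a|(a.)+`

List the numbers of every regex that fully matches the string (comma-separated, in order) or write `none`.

5

1 → no match
2 → no match — must start with `b`
3 → no match
4 → no match
5 → match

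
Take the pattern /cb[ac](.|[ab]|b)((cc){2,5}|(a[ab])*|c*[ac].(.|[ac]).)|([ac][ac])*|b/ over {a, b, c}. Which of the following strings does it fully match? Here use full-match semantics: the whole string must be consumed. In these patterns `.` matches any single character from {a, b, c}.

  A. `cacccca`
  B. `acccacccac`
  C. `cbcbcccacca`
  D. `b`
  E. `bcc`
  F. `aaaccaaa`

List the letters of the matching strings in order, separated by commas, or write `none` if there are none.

B, C, D, F

A → no match
B → match
C → match
D → match
E → no match
F → match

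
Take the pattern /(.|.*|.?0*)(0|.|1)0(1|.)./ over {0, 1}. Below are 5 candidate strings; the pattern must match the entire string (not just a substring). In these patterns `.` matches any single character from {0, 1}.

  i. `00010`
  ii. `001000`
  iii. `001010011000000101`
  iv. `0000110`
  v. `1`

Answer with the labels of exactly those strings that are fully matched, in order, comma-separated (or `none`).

i, ii

i → match
ii → match
iii → no match
iv → no match
v → no match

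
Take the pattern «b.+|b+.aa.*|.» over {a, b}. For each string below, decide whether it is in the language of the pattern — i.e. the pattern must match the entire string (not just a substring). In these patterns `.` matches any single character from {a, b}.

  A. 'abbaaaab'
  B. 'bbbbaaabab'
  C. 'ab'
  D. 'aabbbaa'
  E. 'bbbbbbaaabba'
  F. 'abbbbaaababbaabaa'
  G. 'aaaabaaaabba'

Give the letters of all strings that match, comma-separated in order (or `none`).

B, E

A. 'abbaaaab' → no match
B. 'bbbbaaabab' → match
C. 'ab' → no match
D. 'aabbbaa' → no match
E. 'bbbbbbaaabba' → match
F → no match
G. 'aaaabaaaabba' → no match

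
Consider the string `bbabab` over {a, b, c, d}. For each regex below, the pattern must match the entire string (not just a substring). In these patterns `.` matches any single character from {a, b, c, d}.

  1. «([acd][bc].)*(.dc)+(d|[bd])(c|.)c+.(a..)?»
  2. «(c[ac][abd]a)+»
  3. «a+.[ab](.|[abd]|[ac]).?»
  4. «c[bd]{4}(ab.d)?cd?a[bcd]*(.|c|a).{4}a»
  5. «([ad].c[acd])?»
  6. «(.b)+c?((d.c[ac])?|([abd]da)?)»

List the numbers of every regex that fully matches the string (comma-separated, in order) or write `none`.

6

1 → no match
2 → no match — must start with `c`
3 → no match — must start with `a`
4 → no match — must start with `c`
5 → no match
6 → match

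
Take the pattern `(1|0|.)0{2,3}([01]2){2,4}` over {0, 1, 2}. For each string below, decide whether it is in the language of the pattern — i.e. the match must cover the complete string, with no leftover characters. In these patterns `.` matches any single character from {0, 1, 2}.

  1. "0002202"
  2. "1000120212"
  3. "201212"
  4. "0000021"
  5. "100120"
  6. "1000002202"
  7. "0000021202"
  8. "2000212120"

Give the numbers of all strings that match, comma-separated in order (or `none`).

2, 7

1 → no match
2 → match
3 → no match
4 → no match — must end with "2"
5 → no match — must end with "2"
6 → no match
7 → match
8 → no match — must end with "2"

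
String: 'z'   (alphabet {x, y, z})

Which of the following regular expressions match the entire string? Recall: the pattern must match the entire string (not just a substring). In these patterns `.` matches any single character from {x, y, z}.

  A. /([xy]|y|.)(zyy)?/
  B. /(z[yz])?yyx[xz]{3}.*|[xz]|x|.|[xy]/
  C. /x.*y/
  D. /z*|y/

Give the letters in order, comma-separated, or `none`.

A → match
B → match
C → no match — must start with 'x'
D → match

A, B, D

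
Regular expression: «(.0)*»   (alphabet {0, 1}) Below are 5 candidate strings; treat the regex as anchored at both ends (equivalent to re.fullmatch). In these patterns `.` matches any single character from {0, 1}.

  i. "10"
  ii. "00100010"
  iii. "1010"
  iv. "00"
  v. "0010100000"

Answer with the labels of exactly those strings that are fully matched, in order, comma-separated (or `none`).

i, ii, iii, iv, v

i → match
ii → match
iii → match
iv → match
v → match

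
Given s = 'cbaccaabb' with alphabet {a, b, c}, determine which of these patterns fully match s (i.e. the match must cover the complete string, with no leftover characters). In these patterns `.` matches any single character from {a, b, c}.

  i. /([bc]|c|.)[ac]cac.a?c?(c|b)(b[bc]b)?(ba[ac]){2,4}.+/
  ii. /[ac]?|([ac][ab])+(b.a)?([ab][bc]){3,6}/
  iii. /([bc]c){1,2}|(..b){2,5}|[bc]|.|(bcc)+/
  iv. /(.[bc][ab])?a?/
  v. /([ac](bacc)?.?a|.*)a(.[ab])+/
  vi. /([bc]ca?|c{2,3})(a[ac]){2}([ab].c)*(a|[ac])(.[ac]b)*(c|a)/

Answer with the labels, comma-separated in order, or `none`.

v

i → no match
ii → no match
iii → no match
iv → no match
v → match
vi → no match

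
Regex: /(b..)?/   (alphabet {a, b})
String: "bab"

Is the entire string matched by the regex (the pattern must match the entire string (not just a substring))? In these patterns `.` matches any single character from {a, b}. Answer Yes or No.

Yes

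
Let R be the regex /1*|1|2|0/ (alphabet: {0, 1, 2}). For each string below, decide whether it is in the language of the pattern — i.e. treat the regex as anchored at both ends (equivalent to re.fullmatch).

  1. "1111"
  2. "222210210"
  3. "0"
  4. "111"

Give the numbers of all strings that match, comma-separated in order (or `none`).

1 → match
2 → no match
3 → match
4 → match

1, 3, 4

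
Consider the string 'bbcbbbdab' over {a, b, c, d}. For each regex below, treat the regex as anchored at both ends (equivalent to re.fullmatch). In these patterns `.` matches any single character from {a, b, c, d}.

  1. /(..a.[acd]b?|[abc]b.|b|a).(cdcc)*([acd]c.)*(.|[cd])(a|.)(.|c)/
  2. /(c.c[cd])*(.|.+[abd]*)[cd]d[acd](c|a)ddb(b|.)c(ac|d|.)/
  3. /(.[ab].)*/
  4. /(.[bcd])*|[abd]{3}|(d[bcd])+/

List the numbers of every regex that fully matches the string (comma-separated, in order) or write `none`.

3

1 → no match
2 → no match
3 → match
4 → no match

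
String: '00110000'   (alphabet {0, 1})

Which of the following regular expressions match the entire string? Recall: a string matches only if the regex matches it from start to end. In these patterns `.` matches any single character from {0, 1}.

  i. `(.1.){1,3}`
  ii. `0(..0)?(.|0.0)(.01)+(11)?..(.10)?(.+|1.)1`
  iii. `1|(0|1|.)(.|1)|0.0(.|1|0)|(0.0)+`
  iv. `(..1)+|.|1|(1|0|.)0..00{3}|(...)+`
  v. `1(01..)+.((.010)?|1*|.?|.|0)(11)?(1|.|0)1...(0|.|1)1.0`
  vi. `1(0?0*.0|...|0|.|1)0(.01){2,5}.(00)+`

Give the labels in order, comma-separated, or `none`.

iv

i → no match
ii → no match — must end with '1'
iii → no match
iv → match
v → no match — must start with '101'
vi → no match — must start with '1'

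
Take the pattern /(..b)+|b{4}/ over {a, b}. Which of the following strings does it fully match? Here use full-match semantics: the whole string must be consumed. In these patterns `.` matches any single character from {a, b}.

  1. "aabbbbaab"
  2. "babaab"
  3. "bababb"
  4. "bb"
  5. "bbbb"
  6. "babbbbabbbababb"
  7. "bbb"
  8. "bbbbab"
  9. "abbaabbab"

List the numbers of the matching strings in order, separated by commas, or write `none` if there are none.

1 → match
2 → match
3 → match
4 → no match
5 → match
6 → match
7 → match
8 → match
9 → match

1, 2, 3, 5, 6, 7, 8, 9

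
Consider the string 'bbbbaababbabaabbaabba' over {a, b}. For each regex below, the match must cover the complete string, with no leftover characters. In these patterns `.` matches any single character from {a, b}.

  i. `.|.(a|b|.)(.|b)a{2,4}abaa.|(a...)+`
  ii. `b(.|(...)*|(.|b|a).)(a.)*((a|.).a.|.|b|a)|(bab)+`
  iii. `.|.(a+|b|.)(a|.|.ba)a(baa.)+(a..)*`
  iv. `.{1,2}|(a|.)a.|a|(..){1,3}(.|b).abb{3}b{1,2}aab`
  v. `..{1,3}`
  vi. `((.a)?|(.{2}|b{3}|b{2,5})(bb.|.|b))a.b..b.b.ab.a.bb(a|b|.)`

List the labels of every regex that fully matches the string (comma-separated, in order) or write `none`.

i → no match
ii → no match
iii → no match
iv → no match
v → no match
vi → match

vi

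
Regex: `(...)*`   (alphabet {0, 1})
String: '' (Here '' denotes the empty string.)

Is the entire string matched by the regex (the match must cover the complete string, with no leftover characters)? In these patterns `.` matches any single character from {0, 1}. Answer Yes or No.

Yes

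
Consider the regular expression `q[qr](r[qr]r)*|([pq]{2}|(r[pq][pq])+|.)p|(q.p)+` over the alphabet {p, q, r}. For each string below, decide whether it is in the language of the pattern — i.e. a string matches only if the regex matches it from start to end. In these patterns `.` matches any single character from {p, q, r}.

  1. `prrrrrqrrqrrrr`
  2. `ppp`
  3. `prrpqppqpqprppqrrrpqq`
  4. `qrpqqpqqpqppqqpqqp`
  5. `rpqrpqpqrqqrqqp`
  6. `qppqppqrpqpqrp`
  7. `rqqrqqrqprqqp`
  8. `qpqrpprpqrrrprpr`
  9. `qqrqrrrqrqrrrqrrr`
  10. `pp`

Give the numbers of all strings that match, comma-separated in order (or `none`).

1 → no match
2 → match
3 → no match
4 → match
5 → no match
6 → no match
7 → match
8 → no match
9 → no match
10 → match

2, 4, 7, 10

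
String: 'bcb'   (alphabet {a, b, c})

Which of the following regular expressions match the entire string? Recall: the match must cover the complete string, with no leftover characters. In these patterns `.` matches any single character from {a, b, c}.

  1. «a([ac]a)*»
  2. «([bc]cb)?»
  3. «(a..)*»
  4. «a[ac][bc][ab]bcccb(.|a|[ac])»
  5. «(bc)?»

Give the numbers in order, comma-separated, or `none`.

1 → no match — must start with 'a'
2 → match
3 → no match
4 → no match — must start with 'a'
5 → no match

2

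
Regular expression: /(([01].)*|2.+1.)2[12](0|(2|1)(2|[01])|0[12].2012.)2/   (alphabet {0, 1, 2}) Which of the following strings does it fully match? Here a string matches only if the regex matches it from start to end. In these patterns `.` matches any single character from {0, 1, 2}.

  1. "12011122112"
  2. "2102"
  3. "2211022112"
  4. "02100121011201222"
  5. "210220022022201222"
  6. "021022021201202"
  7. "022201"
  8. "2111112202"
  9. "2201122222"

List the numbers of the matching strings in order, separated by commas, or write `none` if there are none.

1, 2, 3, 4, 6, 8, 9

1 → match
2 → match
3 → match
4 → match
5 → no match
6 → match
7 → no match — must end with "2"
8 → match
9 → match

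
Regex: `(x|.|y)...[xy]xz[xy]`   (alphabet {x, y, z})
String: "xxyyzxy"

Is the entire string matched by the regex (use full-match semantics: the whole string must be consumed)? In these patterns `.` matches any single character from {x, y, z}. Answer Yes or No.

No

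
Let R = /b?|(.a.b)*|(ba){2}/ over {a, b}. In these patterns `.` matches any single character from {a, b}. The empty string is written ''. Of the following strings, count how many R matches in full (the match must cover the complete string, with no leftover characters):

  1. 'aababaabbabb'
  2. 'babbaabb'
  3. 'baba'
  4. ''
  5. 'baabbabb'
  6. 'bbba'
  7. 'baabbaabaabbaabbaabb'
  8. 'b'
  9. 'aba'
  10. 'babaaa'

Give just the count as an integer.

1 → no match
2 → match
3 → match
4 → match
5 → match
6 → no match
7 → match
8 → match
9 → no match
10 → no match
Total matched: 6

6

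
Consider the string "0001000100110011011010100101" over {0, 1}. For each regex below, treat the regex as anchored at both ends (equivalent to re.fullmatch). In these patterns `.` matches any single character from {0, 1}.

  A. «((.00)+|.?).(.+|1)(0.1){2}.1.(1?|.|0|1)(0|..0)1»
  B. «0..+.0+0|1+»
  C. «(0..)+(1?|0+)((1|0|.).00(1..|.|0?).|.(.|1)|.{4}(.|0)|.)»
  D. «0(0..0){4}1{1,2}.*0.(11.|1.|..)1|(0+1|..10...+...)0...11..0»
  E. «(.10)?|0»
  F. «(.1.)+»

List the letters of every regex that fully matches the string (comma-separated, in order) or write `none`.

D

A → no match
B → no match
C → no match
D → match
E → no match
F → no match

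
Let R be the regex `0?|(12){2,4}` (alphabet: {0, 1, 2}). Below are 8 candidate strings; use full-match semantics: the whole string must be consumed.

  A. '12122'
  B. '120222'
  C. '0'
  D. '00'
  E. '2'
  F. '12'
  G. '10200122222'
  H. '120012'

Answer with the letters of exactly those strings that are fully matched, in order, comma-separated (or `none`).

A → no match
B → no match
C → match
D → no match
E → no match
F → no match
G → no match
H → no match

C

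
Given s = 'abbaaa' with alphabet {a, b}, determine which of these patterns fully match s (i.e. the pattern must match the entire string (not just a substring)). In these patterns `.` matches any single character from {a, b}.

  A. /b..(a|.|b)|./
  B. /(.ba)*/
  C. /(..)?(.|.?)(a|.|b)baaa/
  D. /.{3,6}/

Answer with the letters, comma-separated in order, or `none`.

A → no match
B → no match
C → match
D → match

C, D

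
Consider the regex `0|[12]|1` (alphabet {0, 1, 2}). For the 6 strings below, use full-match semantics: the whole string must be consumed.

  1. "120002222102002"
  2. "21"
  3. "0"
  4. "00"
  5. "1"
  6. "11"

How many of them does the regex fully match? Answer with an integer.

2

1 → no match
2 → no match
3 → match
4 → no match
5 → match
6 → no match
Total matched: 2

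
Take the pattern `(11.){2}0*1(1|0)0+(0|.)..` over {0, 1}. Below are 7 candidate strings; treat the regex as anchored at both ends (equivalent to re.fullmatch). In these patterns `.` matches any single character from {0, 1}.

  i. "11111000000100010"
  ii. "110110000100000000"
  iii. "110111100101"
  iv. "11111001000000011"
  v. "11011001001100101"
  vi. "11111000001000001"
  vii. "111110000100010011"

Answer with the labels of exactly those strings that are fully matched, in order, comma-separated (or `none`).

i → match
ii → match
iii → match
iv → match
v → no match
vi → match
vii → no match

i, ii, iii, iv, vi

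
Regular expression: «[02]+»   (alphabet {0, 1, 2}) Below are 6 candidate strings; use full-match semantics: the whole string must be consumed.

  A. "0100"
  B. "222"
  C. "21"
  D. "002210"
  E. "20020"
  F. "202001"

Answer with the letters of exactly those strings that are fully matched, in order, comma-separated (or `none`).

B, E

A → no match
B → match
C → no match
D → no match
E → match
F → no match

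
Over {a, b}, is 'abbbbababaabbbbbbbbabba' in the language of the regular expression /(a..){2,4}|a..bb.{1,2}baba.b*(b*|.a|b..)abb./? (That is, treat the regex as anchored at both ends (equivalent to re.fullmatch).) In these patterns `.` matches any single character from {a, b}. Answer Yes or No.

Yes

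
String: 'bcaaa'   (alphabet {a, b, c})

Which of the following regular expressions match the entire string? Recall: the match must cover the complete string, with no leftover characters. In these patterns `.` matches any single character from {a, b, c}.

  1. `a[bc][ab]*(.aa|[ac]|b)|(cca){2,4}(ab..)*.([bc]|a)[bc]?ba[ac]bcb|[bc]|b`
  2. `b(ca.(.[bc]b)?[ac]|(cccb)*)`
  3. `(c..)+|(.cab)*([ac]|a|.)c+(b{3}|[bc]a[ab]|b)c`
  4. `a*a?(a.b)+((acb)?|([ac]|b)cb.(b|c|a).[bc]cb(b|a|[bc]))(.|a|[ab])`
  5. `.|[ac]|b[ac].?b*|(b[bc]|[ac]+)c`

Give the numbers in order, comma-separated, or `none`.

1 → no match
2 → match
3 → no match
4 → no match
5 → no match

2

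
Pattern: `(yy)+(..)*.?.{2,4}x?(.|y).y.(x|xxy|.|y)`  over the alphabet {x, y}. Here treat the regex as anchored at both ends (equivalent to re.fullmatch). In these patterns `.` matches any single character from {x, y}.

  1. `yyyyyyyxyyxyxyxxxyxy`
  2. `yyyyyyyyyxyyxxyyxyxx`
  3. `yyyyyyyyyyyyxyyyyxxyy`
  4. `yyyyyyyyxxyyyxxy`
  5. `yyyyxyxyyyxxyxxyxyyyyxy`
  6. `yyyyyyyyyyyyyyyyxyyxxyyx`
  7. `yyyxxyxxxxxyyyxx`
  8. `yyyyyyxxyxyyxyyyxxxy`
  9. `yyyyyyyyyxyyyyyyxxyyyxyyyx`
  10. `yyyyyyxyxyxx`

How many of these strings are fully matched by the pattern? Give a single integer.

9

1 → match
2 → match
3 → no match
4 → match
5 → match
6 → match
7 → match
8 → match
9 → match
10. `yyyyyyxyxyxx` → match
Total matched: 9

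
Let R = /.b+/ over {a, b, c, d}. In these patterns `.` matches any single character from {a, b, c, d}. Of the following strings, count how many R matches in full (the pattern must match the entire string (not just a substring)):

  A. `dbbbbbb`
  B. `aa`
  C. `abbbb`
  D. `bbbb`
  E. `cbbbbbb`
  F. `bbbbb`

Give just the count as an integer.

5

A. `dbbbbbb` → match
B. `aa` → no match — must end with `b`
C. `abbbb` → match
D. `bbbb` → match
E. `cbbbbbb` → match
F. `bbbbb` → match
Total matched: 5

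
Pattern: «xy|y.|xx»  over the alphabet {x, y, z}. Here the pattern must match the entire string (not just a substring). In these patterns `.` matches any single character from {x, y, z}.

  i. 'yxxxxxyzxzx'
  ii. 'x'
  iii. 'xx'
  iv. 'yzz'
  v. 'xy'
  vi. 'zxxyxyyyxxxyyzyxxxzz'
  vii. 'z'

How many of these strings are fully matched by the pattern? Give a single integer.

i → no match
ii → no match
iii → match
iv → no match
v → match
vi → no match
vii → no match
Total matched: 2

2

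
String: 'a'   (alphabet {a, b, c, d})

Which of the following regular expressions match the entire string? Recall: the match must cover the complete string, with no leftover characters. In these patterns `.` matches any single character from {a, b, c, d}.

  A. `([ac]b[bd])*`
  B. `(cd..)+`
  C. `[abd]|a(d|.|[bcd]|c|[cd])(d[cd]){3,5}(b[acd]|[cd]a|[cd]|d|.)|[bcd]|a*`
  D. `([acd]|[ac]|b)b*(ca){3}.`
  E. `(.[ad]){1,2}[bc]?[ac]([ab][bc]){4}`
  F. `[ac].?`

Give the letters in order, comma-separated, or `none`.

A → no match
B → no match — must start with 'cd'
C → match
D → no match
E → no match
F → match

C, F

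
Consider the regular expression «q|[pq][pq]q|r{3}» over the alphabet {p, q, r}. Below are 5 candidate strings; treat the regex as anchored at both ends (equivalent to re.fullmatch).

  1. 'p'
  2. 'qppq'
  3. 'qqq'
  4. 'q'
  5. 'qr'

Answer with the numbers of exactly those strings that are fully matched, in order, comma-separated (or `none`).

3, 4

1 → no match
2 → no match
3 → match
4 → match
5 → no match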